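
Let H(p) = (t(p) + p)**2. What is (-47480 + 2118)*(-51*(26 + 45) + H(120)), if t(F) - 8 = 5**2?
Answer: -897623256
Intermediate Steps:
t(F) = 33 (t(F) = 8 + 5**2 = 8 + 25 = 33)
H(p) = (33 + p)**2
(-47480 + 2118)*(-51*(26 + 45) + H(120)) = (-47480 + 2118)*(-51*(26 + 45) + (33 + 120)**2) = -45362*(-51*71 + 153**2) = -45362*(-3621 + 23409) = -45362*19788 = -897623256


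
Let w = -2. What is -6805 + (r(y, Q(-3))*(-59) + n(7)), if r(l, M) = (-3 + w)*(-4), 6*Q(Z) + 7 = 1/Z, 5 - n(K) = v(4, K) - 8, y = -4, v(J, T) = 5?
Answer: -7977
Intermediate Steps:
n(K) = 8 (n(K) = 5 - (5 - 8) = 5 - 1*(-3) = 5 + 3 = 8)
Q(Z) = -7/6 + 1/(6*Z)
r(l, M) = 20 (r(l, M) = (-3 - 2)*(-4) = -5*(-4) = 20)
-6805 + (r(y, Q(-3))*(-59) + n(7)) = -6805 + (20*(-59) + 8) = -6805 + (-1180 + 8) = -6805 - 1172 = -7977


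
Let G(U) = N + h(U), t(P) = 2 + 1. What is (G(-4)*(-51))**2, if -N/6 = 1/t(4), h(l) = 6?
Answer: 41616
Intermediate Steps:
t(P) = 3
N = -2 (N = -6/3 = -6*1/3 = -2)
G(U) = 4 (G(U) = -2 + 6 = 4)
(G(-4)*(-51))**2 = (4*(-51))**2 = (-204)**2 = 41616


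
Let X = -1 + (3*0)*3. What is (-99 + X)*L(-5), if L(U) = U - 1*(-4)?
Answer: 100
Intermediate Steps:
L(U) = 4 + U (L(U) = U + 4 = 4 + U)
X = -1 (X = -1 + 0*3 = -1 + 0 = -1)
(-99 + X)*L(-5) = (-99 - 1)*(4 - 5) = -100*(-1) = 100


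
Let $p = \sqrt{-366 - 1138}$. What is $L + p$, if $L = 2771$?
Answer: $2771 + 4 i \sqrt{94} \approx 2771.0 + 38.781 i$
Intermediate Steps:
$p = 4 i \sqrt{94}$ ($p = \sqrt{-1504} = 4 i \sqrt{94} \approx 38.781 i$)
$L + p = 2771 + 4 i \sqrt{94}$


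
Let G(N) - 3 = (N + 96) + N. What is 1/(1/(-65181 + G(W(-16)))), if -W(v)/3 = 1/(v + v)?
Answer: -1041309/16 ≈ -65082.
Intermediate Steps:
W(v) = -3/(2*v) (W(v) = -3/(v + v) = -3*1/(2*v) = -3/(2*v))
G(N) = 99 + 2*N (G(N) = 3 + ((N + 96) + N) = 3 + ((96 + N) + N) = 3 + (96 + 2*N) = 99 + 2*N)
1/(1/(-65181 + G(W(-16)))) = 1/(1/(-65181 + (99 + 2*(-3/2/(-16))))) = 1/(1/(-65181 + (99 + 2*(-3/2*(-1/16))))) = 1/(1/(-65181 + (99 + 2*(3/32)))) = 1/(1/(-65181 + (99 + 3/16))) = 1/(1/(-65181 + 1587/16)) = 1/(1/(-1041309/16)) = 1/(-16/1041309) = -1041309/16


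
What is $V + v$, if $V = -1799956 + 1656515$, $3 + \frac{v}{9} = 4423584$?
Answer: $39668788$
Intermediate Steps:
$v = 39812229$ ($v = -27 + 9 \cdot 4423584 = -27 + 39812256 = 39812229$)
$V = -143441$
$V + v = -143441 + 39812229 = 39668788$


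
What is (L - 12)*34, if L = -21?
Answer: -1122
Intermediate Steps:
(L - 12)*34 = (-21 - 12)*34 = -33*34 = -1122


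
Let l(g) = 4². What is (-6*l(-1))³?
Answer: -884736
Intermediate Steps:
l(g) = 16
(-6*l(-1))³ = (-6*16)³ = (-96)³ = -884736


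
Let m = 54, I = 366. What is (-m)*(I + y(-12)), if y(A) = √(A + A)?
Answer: -19764 - 108*I*√6 ≈ -19764.0 - 264.54*I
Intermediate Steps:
y(A) = √2*√A (y(A) = √(2*A) = √2*√A)
(-m)*(I + y(-12)) = (-1*54)*(366 + √2*√(-12)) = -54*(366 + √2*(2*I*√3)) = -54*(366 + 2*I*√6) = -19764 - 108*I*√6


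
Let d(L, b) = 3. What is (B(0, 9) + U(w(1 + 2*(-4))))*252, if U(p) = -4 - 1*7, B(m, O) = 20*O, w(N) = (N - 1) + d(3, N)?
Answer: 42588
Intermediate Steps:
w(N) = 2 + N (w(N) = (N - 1) + 3 = (-1 + N) + 3 = 2 + N)
U(p) = -11 (U(p) = -4 - 7 = -11)
(B(0, 9) + U(w(1 + 2*(-4))))*252 = (20*9 - 11)*252 = (180 - 11)*252 = 169*252 = 42588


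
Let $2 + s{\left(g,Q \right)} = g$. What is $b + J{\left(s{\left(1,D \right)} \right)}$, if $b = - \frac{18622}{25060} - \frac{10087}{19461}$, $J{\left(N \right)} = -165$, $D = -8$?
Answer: $- \frac{40542235931}{243846330} \approx -166.26$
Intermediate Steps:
$s{\left(g,Q \right)} = -2 + g$
$b = - \frac{307591481}{243846330}$ ($b = \left(-18622\right) \frac{1}{25060} - \frac{10087}{19461} = - \frac{9311}{12530} - \frac{10087}{19461} = - \frac{307591481}{243846330} \approx -1.2614$)
$b + J{\left(s{\left(1,D \right)} \right)} = - \frac{307591481}{243846330} - 165 = - \frac{40542235931}{243846330}$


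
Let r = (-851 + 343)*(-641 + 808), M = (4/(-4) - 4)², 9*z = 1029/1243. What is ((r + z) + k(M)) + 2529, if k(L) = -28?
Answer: -307026872/3729 ≈ -82335.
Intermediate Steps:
z = 343/3729 (z = (1029/1243)/9 = (1029*(1/1243))/9 = (⅑)*(1029/1243) = 343/3729 ≈ 0.091982)
M = 25 (M = (4*(-¼) - 4)² = (-1 - 4)² = (-5)² = 25)
r = -84836 (r = -508*167 = -84836)
((r + z) + k(M)) + 2529 = ((-84836 + 343/3729) - 28) + 2529 = (-316353101/3729 - 28) + 2529 = -316457513/3729 + 2529 = -307026872/3729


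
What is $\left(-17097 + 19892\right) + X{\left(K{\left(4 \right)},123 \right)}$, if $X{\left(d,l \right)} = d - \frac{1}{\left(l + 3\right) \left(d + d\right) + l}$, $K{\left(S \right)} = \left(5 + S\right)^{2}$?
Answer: $\frac{59058659}{20535} \approx 2876.0$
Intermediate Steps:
$X{\left(d,l \right)} = d - \frac{1}{l + 2 d \left(3 + l\right)}$ ($X{\left(d,l \right)} = d - \frac{1}{\left(3 + l\right) 2 d + l} = d - \frac{1}{2 d \left(3 + l\right) + l} = d - \frac{1}{l + 2 d \left(3 + l\right)}$)
$\left(-17097 + 19892\right) + X{\left(K{\left(4 \right)},123 \right)} = \left(-17097 + 19892\right) + \frac{-1 + 6 \left(\left(5 + 4\right)^{2}\right)^{2} + \left(5 + 4\right)^{2} \cdot 123 + 2 \cdot 123 \left(\left(5 + 4\right)^{2}\right)^{2}}{123 + 6 \left(5 + 4\right)^{2} + 2 \left(5 + 4\right)^{2} \cdot 123} = 2795 + \frac{-1 + 6 \left(9^{2}\right)^{2} + 9^{2} \cdot 123 + 2 \cdot 123 \left(9^{2}\right)^{2}}{123 + 6 \cdot 9^{2} + 2 \cdot 9^{2} \cdot 123} = 2795 + \frac{-1 + 6 \cdot 81^{2} + 81 \cdot 123 + 2 \cdot 123 \cdot 81^{2}}{123 + 6 \cdot 81 + 2 \cdot 81 \cdot 123} = 2795 + \frac{-1 + 6 \cdot 6561 + 9963 + 2 \cdot 123 \cdot 6561}{123 + 486 + 19926} = 2795 + \frac{-1 + 39366 + 9963 + 1614006}{20535} = 2795 + \frac{1}{20535} \cdot 1663334 = 2795 + \frac{1663334}{20535} = \frac{59058659}{20535}$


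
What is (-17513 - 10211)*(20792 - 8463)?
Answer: -341809196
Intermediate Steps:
(-17513 - 10211)*(20792 - 8463) = -27724*12329 = -341809196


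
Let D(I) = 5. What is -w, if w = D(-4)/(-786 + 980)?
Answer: -5/194 ≈ -0.025773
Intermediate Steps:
w = 5/194 (w = 5/(-786 + 980) = 5/194 ≈ 0.025773)
-w = -1*5/194 = -5/194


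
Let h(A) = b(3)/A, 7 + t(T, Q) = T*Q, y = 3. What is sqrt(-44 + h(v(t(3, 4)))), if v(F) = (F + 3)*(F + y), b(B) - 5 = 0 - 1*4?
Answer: I*sqrt(2815)/8 ≈ 6.6321*I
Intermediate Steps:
b(B) = 1 (b(B) = 5 + (0 - 1*4) = 5 + (0 - 4) = 5 - 4 = 1)
t(T, Q) = -7 + Q*T (t(T, Q) = -7 + T*Q = -7 + Q*T)
v(F) = (3 + F)**2 (v(F) = (F + 3)*(F + 3) = (3 + F)*(3 + F) = (3 + F)**2)
h(A) = 1/A
sqrt(-44 + h(v(t(3, 4)))) = sqrt(-44 + 1/(9 + (-7 + 4*3)**2 + 6*(-7 + 4*3))) = sqrt(-44 + 1/(9 + (-7 + 12)**2 + 6*(-7 + 12))) = sqrt(-44 + 1/(9 + 5**2 + 6*5)) = sqrt(-44 + 1/(9 + 25 + 30)) = sqrt(-44 + 1/64) = sqrt(-2815/64) = I*sqrt(2815)/8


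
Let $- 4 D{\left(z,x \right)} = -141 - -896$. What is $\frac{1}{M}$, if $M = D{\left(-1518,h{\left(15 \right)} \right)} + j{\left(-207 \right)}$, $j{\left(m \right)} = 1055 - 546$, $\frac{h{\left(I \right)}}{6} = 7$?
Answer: $\frac{4}{1281} \approx 0.0031226$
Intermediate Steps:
$h{\left(I \right)} = 42$ ($h{\left(I \right)} = 6 \cdot 7 = 42$)
$j{\left(m \right)} = 509$
$D{\left(z,x \right)} = - \frac{755}{4}$ ($D{\left(z,x \right)} = - \frac{-141 - -896}{4} = - \frac{-141 + 896}{4} = \left(- \frac{1}{4}\right) 755 = - \frac{755}{4}$)
$M = \frac{1281}{4}$ ($M = - \frac{755}{4} + 509 = \frac{1281}{4} \approx 320.25$)
$\frac{1}{M} = \frac{1}{\frac{1281}{4}} = \frac{4}{1281}$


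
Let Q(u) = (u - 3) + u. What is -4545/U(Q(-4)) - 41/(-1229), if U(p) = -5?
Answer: 1117202/1229 ≈ 909.03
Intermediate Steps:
Q(u) = -3 + 2*u (Q(u) = (-3 + u) + u = -3 + 2*u)
-4545/U(Q(-4)) - 41/(-1229) = -4545/(-5) - 41/(-1229) = -4545*(-⅕) - 41*(-1/1229) = 909 + 41/1229 = 1117202/1229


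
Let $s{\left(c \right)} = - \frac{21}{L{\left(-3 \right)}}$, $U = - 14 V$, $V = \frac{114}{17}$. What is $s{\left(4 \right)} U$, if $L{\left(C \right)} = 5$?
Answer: $\frac{33516}{85} \approx 394.31$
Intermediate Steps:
$V = \frac{114}{17}$ ($V = 114 \cdot \frac{1}{17} = \frac{114}{17} \approx 6.7059$)
$U = - \frac{1596}{17}$ ($U = \left(-14\right) \frac{114}{17} = - \frac{1596}{17} \approx -93.882$)
$s{\left(c \right)} = - \frac{21}{5}$
$s{\left(4 \right)} U = \left(- \frac{21}{5}\right) \left(- \frac{1596}{17}\right) = \frac{33516}{85}$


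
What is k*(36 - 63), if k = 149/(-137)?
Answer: 4023/137 ≈ 29.365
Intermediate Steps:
k = -149/137 (k = 149*(-1/137) = -149/137 ≈ -1.0876)
k*(36 - 63) = -149*(36 - 63)/137 = -149/137*(-27) = 4023/137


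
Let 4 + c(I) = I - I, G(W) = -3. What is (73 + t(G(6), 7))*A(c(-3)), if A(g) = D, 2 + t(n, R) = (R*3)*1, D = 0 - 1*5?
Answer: -460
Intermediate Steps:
D = -5 (D = 0 - 5 = -5)
c(I) = -4 (c(I) = -4 + (I - I) = -4 + 0 = -4)
t(n, R) = -2 + 3*R (t(n, R) = -2 + (R*3)*1 = -2 + (3*R)*1 = -2 + 3*R)
A(g) = -5
(73 + t(G(6), 7))*A(c(-3)) = (73 + (-2 + 3*7))*(-5) = (73 + (-2 + 21))*(-5) = (73 + 19)*(-5) = 92*(-5) = -460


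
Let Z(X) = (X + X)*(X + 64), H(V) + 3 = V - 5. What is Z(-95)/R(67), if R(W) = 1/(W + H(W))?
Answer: 742140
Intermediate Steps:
H(V) = -8 + V (H(V) = -3 + (V - 5) = -3 + (-5 + V) = -8 + V)
Z(X) = 2*X*(64 + X) (Z(X) = (2*X)*(64 + X) = 2*X*(64 + X))
R(W) = 1/(-8 + 2*W) (R(W) = 1/(W + (-8 + W)) = 1/(-8 + 2*W))
Z(-95)/R(67) = (2*(-95)*(64 - 95))/((1/(2*(-4 + 67)))) = (2*(-95)*(-31))/(((½)/63)) = 5890/(((½)*(1/63))) = 5890/(1/126) = 5890*126 = 742140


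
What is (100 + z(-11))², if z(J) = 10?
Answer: 12100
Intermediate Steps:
(100 + z(-11))² = (100 + 10)² = 110² = 12100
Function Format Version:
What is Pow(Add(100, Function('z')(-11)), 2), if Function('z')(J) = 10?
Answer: 12100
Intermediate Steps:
Pow(Add(100, Function('z')(-11)), 2) = Pow(Add(100, 10), 2) = Pow(110, 2) = 12100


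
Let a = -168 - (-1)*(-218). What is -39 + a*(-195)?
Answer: 75231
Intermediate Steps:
a = -386 (a = -168 - 1*218 = -168 - 218 = -386)
-39 + a*(-195) = -39 - 386*(-195) = -39 + 75270 = 75231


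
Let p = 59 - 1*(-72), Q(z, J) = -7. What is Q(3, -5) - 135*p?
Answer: -17692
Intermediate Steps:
p = 131 (p = 59 + 72 = 131)
Q(3, -5) - 135*p = -7 - 135*131 = -7 - 17685 = -17692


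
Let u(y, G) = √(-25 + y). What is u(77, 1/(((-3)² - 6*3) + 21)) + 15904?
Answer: 15904 + 2*√13 ≈ 15911.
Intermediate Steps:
u(77, 1/(((-3)² - 6*3) + 21)) + 15904 = √(-25 + 77) + 15904 = √52 + 15904 = 2*√13 + 15904 = 15904 + 2*√13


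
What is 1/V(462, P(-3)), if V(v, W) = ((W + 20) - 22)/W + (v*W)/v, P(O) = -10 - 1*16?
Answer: -13/324 ≈ -0.040123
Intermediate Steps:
P(O) = -26 (P(O) = -10 - 16 = -26)
V(v, W) = W + (-2 + W)/W (V(v, W) = ((20 + W) - 22)/W + (W*v)/v = (-2 + W)/W + W = W + (-2 + W)/W)
1/V(462, P(-3)) = 1/(1 - 26 - 2/(-26)) = 1/(1 - 26 - 2*(-1/26)) = 1/(1 - 26 + 1/13) = 1/(-324/13) = -13/324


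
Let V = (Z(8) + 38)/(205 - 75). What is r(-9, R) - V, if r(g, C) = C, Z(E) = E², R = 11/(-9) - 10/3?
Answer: -3124/585 ≈ -5.3402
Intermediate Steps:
R = -41/9 (R = 11*(-⅑) - 10*⅓ = -11/9 - 10/3 = -41/9 ≈ -4.5556)
V = 51/65 (V = (8² + 38)/(205 - 75) = (64 + 38)/130 = 102*(1/130) = 51/65 ≈ 0.78462)
r(-9, R) - V = -41/9 - 1*51/65 = -41/9 - 51/65 = -3124/585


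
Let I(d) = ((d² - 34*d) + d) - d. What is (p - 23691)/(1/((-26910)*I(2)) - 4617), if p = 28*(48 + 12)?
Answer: 37908224640/7951582079 ≈ 4.7674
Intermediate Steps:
p = 1680 (p = 28*60 = 1680)
I(d) = d² - 34*d (I(d) = (d² - 33*d) - d = d² - 34*d)
(p - 23691)/(1/((-26910)*I(2)) - 4617) = (1680 - 23691)/(1/((-26910)*((2*(-34 + 2)))) - 4617) = -22011/(-1/(26910*(2*(-32))) - 4617) = -22011/(-1/26910/(-64) - 4617) = -22011/(-1/26910*(-1/64) - 4617) = -22011/(1/1722240 - 4617) = -22011/(-7951582079/1722240) = -22011*(-1722240/7951582079) = 37908224640/7951582079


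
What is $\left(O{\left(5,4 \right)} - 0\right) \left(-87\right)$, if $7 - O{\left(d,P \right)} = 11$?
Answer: $348$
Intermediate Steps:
$O{\left(d,P \right)} = -4$ ($O{\left(d,P \right)} = 7 - 11 = -4$)
$\left(O{\left(5,4 \right)} - 0\right) \left(-87\right) = \left(-4 - 0\right) \left(-87\right) = \left(-4 + 0\right) \left(-87\right) = \left(-4\right) \left(-87\right) = 348$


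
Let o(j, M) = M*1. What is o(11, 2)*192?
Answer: 384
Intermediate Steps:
o(j, M) = M
o(11, 2)*192 = 2*192 = 384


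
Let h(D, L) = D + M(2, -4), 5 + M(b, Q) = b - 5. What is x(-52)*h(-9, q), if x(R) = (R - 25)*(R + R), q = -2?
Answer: -136136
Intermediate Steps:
M(b, Q) = -10 + b (M(b, Q) = -5 + (b - 5) = -5 + (-5 + b) = -10 + b)
h(D, L) = -8 + D (h(D, L) = D + (-10 + 2) = D - 8 = -8 + D)
x(R) = 2*R*(-25 + R) (x(R) = (-25 + R)*(2*R) = 2*R*(-25 + R))
x(-52)*h(-9, q) = (2*(-52)*(-25 - 52))*(-8 - 9) = (2*(-52)*(-77))*(-17) = 8008*(-17) = -136136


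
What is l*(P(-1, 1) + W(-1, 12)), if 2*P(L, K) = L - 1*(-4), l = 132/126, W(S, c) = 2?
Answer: 11/3 ≈ 3.6667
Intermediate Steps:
l = 22/21 (l = 132*(1/126) = 22/21 ≈ 1.0476)
P(L, K) = 2 + L/2 (P(L, K) = (L - 1*(-4))/2 = (L + 4)/2 = (4 + L)/2 = 2 + L/2)
l*(P(-1, 1) + W(-1, 12)) = 22*((2 + (½)*(-1)) + 2)/21 = 22*((2 - ½) + 2)/21 = 22*(3/2 + 2)/21 = (22/21)*(7/2) = 11/3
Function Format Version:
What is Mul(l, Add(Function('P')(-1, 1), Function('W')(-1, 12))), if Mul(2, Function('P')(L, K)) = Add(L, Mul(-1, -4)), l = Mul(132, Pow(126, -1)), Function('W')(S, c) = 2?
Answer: Rational(11, 3) ≈ 3.6667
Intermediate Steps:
l = Rational(22, 21) (l = Mul(132, Rational(1, 126)) = Rational(22, 21) ≈ 1.0476)
Function('P')(L, K) = Add(2, Mul(Rational(1, 2), L)) (Function('P')(L, K) = Mul(Rational(1, 2), Add(L, Mul(-1, -4))) = Mul(Rational(1, 2), Add(L, 4)) = Mul(Rational(1, 2), Add(4, L)) = Add(2, Mul(Rational(1, 2), L)))
Mul(l, Add(Function('P')(-1, 1), Function('W')(-1, 12))) = Mul(Rational(22, 21), Add(Add(2, Mul(Rational(1, 2), -1)), 2)) = Mul(Rational(22, 21), Add(Add(2, Rational(-1, 2)), 2)) = Mul(Rational(22, 21), Add(Rational(3, 2), 2)) = Mul(Rational(22, 21), Rational(7, 2)) = Rational(11, 3)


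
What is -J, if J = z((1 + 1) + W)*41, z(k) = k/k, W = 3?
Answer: -41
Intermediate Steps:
z(k) = 1
J = 41 (J = 1*41 = 41)
-J = -1*41 = -41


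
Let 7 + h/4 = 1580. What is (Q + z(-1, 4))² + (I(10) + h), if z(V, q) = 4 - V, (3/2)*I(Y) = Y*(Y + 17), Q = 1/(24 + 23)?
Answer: 14352344/2209 ≈ 6497.2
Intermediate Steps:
h = 6292 (h = -28 + 4*1580 = -28 + 6320 = 6292)
Q = 1/47 ≈ 0.021277
I(Y) = 2*Y*(17 + Y)/3 (I(Y) = 2*(Y*(Y + 17))/3 = 2*(Y*(17 + Y))/3 = 2*Y*(17 + Y)/3)
(Q + z(-1, 4))² + (I(10) + h) = (1/47 + (4 - 1*(-1)))² + ((⅔)*10*(17 + 10) + 6292) = (1/47 + (4 + 1))² + ((⅔)*10*27 + 6292) = (1/47 + 5)² + (180 + 6292) = (236/47)² + 6472 = 55696/2209 + 6472 = 14352344/2209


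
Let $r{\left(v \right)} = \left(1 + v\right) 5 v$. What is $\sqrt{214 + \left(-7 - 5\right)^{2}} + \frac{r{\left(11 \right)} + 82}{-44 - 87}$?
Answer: $- \frac{742}{131} + \sqrt{358} \approx 13.257$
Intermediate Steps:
$r{\left(v \right)} = 5 v \left(1 + v\right)$
$\sqrt{214 + \left(-7 - 5\right)^{2}} + \frac{r{\left(11 \right)} + 82}{-44 - 87} = \sqrt{214 + \left(-7 - 5\right)^{2}} + \frac{5 \cdot 11 \left(1 + 11\right) + 82}{-44 - 87} = \sqrt{214 + \left(-12\right)^{2}} + \frac{5 \cdot 11 \cdot 12 + 82}{-131} = \sqrt{214 + 144} + \left(660 + 82\right) \left(- \frac{1}{131}\right) = \sqrt{358} + 742 \left(- \frac{1}{131}\right) = \sqrt{358} - \frac{742}{131} = - \frac{742}{131} + \sqrt{358}$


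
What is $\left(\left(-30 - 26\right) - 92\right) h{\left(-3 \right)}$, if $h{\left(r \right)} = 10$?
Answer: $-1480$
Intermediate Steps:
$\left(\left(-30 - 26\right) - 92\right) h{\left(-3 \right)} = \left(\left(-30 - 26\right) - 92\right) 10 = \left(-56 - 92\right) 10 = \left(-148\right) 10 = -1480$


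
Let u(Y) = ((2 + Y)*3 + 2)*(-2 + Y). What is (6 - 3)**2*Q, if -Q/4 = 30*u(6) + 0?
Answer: -112320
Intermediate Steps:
u(Y) = (-2 + Y)*(8 + 3*Y) (u(Y) = ((6 + 3*Y) + 2)*(-2 + Y) = (8 + 3*Y)*(-2 + Y) = (-2 + Y)*(8 + 3*Y))
Q = -12480 (Q = -4*(30*(-16 + 2*6 + 3*6**2) + 0) = -4*(30*(-16 + 12 + 3*36) + 0) = -4*(30*(-16 + 12 + 108) + 0) = -4*(30*104 + 0) = -4*(3120 + 0) = -4*3120 = -12480)
(6 - 3)**2*Q = (6 - 3)**2*(-12480) = 3**2*(-12480) = 9*(-12480) = -112320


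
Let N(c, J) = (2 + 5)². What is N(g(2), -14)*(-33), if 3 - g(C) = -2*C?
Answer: -1617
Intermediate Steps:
g(C) = 3 + 2*C (g(C) = 3 - (-2)*C = 3 + 2*C)
N(c, J) = 49 (N(c, J) = 7² = 49)
N(g(2), -14)*(-33) = 49*(-33) = -1617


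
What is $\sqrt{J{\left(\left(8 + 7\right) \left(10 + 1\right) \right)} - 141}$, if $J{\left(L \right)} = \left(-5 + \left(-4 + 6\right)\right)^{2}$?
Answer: $2 i \sqrt{33} \approx 11.489 i$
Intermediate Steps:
$J{\left(L \right)} = 9$ ($J{\left(L \right)} = \left(-5 + 2\right)^{2} = \left(-3\right)^{2} = 9$)
$\sqrt{J{\left(\left(8 + 7\right) \left(10 + 1\right) \right)} - 141} = \sqrt{9 - 141} = \sqrt{-132} = 2 i \sqrt{33}$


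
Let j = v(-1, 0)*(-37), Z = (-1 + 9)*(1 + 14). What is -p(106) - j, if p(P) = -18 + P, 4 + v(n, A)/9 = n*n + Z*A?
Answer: -1087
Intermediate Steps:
Z = 120 (Z = 8*15 = 120)
v(n, A) = -36 + 9*n**2 + 1080*A (v(n, A) = -36 + 9*(n*n + 120*A) = -36 + 9*(n**2 + 120*A) = -36 + (9*n**2 + 1080*A) = -36 + 9*n**2 + 1080*A)
j = 999 (j = (-36 + 9*(-1)**2 + 1080*0)*(-37) = (-36 + 9*1 + 0)*(-37) = (-36 + 9 + 0)*(-37) = -27*(-37) = 999)
-p(106) - j = -(-18 + 106) - 1*999 = -1*88 - 999 = -88 - 999 = -1087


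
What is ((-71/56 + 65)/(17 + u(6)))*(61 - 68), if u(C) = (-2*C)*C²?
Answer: 43/40 ≈ 1.0750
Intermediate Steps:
u(C) = -2*C³
((-71/56 + 65)/(17 + u(6)))*(61 - 68) = ((-71/56 + 65)/(17 - 2*6³))*(61 - 68) = ((-71*1/56 + 65)/(17 - 2*216))*(-7) = ((-71/56 + 65)/(17 - 432))*(-7) = ((3569/56)/(-415))*(-7) = ((3569/56)*(-1/415))*(-7) = -43/280*(-7) = 43/40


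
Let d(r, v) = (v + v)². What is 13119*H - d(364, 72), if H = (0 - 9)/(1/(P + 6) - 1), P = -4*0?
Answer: 604746/5 ≈ 1.2095e+5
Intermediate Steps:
P = 0
d(r, v) = 4*v² (d(r, v) = (2*v)² = 4*v²)
H = 54/5 (H = (0 - 9)/(1/(0 + 6) - 1) = -9/(1/6 - 1) = -9/(⅙ - 1) = -9/(-⅚) = -9*(-6/5) = 54/5 ≈ 10.800)
13119*H - d(364, 72) = 13119*(54/5) - 4*72² = 708426/5 - 4*5184 = 708426/5 - 1*20736 = 708426/5 - 20736 = 604746/5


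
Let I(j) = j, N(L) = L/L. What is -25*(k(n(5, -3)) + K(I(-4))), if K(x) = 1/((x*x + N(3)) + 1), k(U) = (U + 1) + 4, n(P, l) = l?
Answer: -925/18 ≈ -51.389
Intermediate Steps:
N(L) = 1
k(U) = 5 + U (k(U) = (1 + U) + 4 = 5 + U)
K(x) = 1/(2 + x²) (K(x) = 1/((x*x + 1) + 1) = 1/((x² + 1) + 1) = 1/((1 + x²) + 1) = 1/(2 + x²))
-25*(k(n(5, -3)) + K(I(-4))) = -25*((5 - 3) + 1/(2 + (-4)²)) = -25*(2 + 1/(2 + 16)) = -25*(2 + 1/18) = -25*37/18 = -925/18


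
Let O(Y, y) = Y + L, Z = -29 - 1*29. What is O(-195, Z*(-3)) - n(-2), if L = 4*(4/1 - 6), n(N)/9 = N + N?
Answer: -167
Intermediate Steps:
Z = -58 (Z = -29 - 29 = -58)
n(N) = 18*N (n(N) = 9*(N + N) = 9*(2*N) = 18*N)
L = -8 (L = 4*(4*1 - 6) = 4*(4 - 6) = 4*(-2) = -8)
O(Y, y) = -8 + Y (O(Y, y) = Y - 8 = -8 + Y)
O(-195, Z*(-3)) - n(-2) = (-8 - 195) - 18*(-2) = -203 - 1*(-36) = -203 + 36 = -167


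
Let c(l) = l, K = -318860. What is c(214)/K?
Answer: -1/1490 ≈ -0.00067114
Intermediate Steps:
c(214)/K = 214/(-318860) = 214*(-1/318860) = -1/1490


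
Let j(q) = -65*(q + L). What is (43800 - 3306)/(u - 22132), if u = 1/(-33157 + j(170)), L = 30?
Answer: -623027186/340515575 ≈ -1.8297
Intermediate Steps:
j(q) = -1950 - 65*q (j(q) = -65*(q + 30) = -65*(30 + q) = -1950 - 65*q)
u = -1/46157 (u = 1/(-33157 + (-1950 - 65*170)) = 1/(-33157 + (-1950 - 11050)) = 1/(-33157 - 13000) = 1/(-46157) = -1/46157 ≈ -2.1665e-5)
(43800 - 3306)/(u - 22132) = (43800 - 3306)/(-1/46157 - 22132) = 40494/(-1021546725/46157) = 40494*(-46157/1021546725) = -623027186/340515575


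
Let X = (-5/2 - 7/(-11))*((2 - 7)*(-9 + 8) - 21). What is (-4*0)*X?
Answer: 0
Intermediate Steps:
X = 328/11 (X = (-5*½ - 7*(-1/11))*(-5*(-1) - 21) = (-5/2 + 7/11)*(5 - 21) = -41/22*(-16) = 328/11 ≈ 29.818)
(-4*0)*X = -4*0*(328/11) = 0*(328/11) = 0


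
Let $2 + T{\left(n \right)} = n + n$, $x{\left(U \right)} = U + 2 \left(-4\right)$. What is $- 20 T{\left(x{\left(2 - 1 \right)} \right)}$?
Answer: $320$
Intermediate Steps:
$x{\left(U \right)} = -8 + U$ ($x{\left(U \right)} = U - 8 = -8 + U$)
$T{\left(n \right)} = -2 + 2 n$ ($T{\left(n \right)} = -2 + \left(n + n\right) = -2 + 2 n$)
$- 20 T{\left(x{\left(2 - 1 \right)} \right)} = - 20 \left(-2 + 2 \left(-8 + \left(2 - 1\right)\right)\right) = - 20 \left(-2 + 2 \left(-8 + 1\right)\right) = - 20 \left(-2 + 2 \left(-7\right)\right) = - 20 \left(-2 - 14\right) = \left(-20\right) \left(-16\right) = 320$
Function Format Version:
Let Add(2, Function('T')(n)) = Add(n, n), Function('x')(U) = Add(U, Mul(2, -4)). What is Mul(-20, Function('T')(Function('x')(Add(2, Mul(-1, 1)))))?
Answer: 320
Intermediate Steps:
Function('x')(U) = Add(-8, U) (Function('x')(U) = Add(U, -8) = Add(-8, U))
Function('T')(n) = Add(-2, Mul(2, n)) (Function('T')(n) = Add(-2, Add(n, n)) = Add(-2, Mul(2, n)))
Mul(-20, Function('T')(Function('x')(Add(2, Mul(-1, 1))))) = Mul(-20, Add(-2, Mul(2, Add(-8, Add(2, Mul(-1, 1)))))) = Mul(-20, Add(-2, Mul(2, Add(-8, Add(2, -1))))) = Mul(-20, Add(-2, Mul(2, Add(-8, 1)))) = Mul(-20, Add(-2, Mul(2, -7))) = Mul(-20, Add(-2, -14)) = Mul(-20, -16) = 320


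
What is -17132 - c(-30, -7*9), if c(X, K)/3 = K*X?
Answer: -22802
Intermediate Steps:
c(X, K) = 3*K*X (c(X, K) = 3*(K*X) = 3*K*X)
-17132 - c(-30, -7*9) = -17132 - 3*(-7*9)*(-30) = -17132 - 3*(-63)*(-30) = -17132 - 1*5670 = -17132 - 5670 = -22802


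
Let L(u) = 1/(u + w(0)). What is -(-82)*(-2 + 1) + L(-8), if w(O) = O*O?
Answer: -657/8 ≈ -82.125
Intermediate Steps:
w(O) = O**2
L(u) = 1/u (L(u) = 1/(u + 0**2) = 1/(u + 0) = 1/u)
-(-82)*(-2 + 1) + L(-8) = -(-82)*(-2 + 1) + 1/(-8) = -(-82)*(-1) - 1/8 = -82*1 - 1/8 = -82 - 1/8 = -657/8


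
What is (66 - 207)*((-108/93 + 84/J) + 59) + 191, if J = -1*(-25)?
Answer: -6539464/775 ≈ -8438.0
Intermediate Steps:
J = 25
(66 - 207)*((-108/93 + 84/J) + 59) + 191 = (66 - 207)*((-108/93 + 84/25) + 59) + 191 = -141*((-108*1/93 + 84*(1/25)) + 59) + 191 = -141*((-36/31 + 84/25) + 59) + 191 = -141*(1704/775 + 59) + 191 = -141*47429/775 + 191 = -6687489/775 + 191 = -6539464/775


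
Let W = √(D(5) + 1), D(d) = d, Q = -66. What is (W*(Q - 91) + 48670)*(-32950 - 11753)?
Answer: -2175695010 + 7018371*√6 ≈ -2.1585e+9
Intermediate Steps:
W = √6 (W = √(5 + 1) = √6 ≈ 2.4495)
(W*(Q - 91) + 48670)*(-32950 - 11753) = (√6*(-66 - 91) + 48670)*(-32950 - 11753) = (√6*(-157) + 48670)*(-44703) = (-157*√6 + 48670)*(-44703) = (48670 - 157*√6)*(-44703) = -2175695010 + 7018371*√6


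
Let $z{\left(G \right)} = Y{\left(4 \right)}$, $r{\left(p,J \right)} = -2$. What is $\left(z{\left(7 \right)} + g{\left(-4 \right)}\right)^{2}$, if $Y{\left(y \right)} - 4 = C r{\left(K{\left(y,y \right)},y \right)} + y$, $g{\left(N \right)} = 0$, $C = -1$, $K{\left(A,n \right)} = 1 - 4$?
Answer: $100$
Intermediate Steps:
$K{\left(A,n \right)} = -3$ ($K{\left(A,n \right)} = 1 - 4 = -3$)
$Y{\left(y \right)} = 6 + y$ ($Y{\left(y \right)} = 4 + \left(\left(-1\right) \left(-2\right) + y\right) = 4 + \left(2 + y\right) = 6 + y$)
$z{\left(G \right)} = 10$ ($z{\left(G \right)} = 6 + 4 = 10$)
$\left(z{\left(7 \right)} + g{\left(-4 \right)}\right)^{2} = \left(10 + 0\right)^{2} = 10^{2} = 100$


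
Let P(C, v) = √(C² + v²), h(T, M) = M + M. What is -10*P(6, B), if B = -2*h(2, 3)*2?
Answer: -60*√17 ≈ -247.39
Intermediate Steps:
h(T, M) = 2*M
B = -24 (B = -4*3*2 = -2*6*2 = -12*2 = -24)
-10*P(6, B) = -10*√(6² + (-24)²) = -10*√(36 + 576) = -60*√17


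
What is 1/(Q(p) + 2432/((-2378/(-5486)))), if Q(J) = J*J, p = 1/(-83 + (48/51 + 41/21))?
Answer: 972418423156/5455828547526365 ≈ 0.00017823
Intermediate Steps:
p = -357/28598 (p = 1/(-83 + (48*(1/51) + 41*(1/21))) = 1/(-83 + (16/17 + 41/21)) = 1/(-83 + 1033/357) = 1/(-28598/357) = -357/28598 ≈ -0.012483)
Q(J) = J²
1/(Q(p) + 2432/((-2378/(-5486)))) = 1/((-357/28598)² + 2432/((-2378/(-5486)))) = 1/(127449/817845604 + 2432/((-2378*(-1/5486)))) = 1/(127449/817845604 + 2432/(1189/2743)) = 1/(127449/817845604 + 2432*(2743/1189)) = 1/(127449/817845604 + 6670976/1189) = 1/(5455828547526365/972418423156) = 972418423156/5455828547526365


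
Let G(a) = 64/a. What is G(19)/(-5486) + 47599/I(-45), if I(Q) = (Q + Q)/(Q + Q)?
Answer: 2480717051/52117 ≈ 47599.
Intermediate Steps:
I(Q) = 1 (I(Q) = (2*Q)/((2*Q)) = (2*Q)*(1/(2*Q)) = 1)
G(19)/(-5486) + 47599/I(-45) = (64/19)/(-5486) + 47599/1 = (64*(1/19))*(-1/5486) + 47599*1 = (64/19)*(-1/5486) + 47599 = -32/52117 + 47599 = 2480717051/52117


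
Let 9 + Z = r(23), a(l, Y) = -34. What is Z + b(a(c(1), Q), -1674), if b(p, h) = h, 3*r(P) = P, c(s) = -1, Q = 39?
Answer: -5026/3 ≈ -1675.3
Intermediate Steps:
r(P) = P/3
Z = -4/3 (Z = -9 + (⅓)*23 = -9 + 23/3 = -4/3 ≈ -1.3333)
Z + b(a(c(1), Q), -1674) = -4/3 - 1674 = -5026/3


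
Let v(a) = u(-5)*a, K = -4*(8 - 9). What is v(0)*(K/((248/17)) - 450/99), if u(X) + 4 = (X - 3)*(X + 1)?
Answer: 0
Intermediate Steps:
K = 4 (K = -4*(-1) = 4)
u(X) = -4 + (1 + X)*(-3 + X) (u(X) = -4 + (X - 3)*(X + 1) = -4 + (-3 + X)*(1 + X) = -4 + (1 + X)*(-3 + X))
v(a) = 28*a (v(a) = (-7 + (-5)² - 2*(-5))*a = (-7 + 25 + 10)*a = 28*a)
v(0)*(K/((248/17)) - 450/99) = (28*0)*(4/((248/17)) - 450/99) = 0*(4/((248*(1/17))) - 450*1/99) = 0*(4/(248/17) - 50/11) = 0*(4*(17/248) - 50/11) = 0*(17/62 - 50/11) = 0*(-2913/682) = 0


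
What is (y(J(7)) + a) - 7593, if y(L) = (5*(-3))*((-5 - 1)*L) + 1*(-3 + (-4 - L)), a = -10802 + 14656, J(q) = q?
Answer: -3123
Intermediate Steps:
a = 3854
y(L) = -7 + 89*L (y(L) = -(-90)*L + 1*(-7 - L) = 90*L + (-7 - L) = -7 + 89*L)
(y(J(7)) + a) - 7593 = ((-7 + 89*7) + 3854) - 7593 = ((-7 + 623) + 3854) - 7593 = (616 + 3854) - 7593 = 4470 - 7593 = -3123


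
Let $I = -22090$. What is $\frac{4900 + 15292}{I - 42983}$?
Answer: $- \frac{20192}{65073} \approx -0.3103$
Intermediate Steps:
$\frac{4900 + 15292}{I - 42983} = \frac{4900 + 15292}{-22090 - 42983} = \frac{20192}{-65073} = 20192 \left(- \frac{1}{65073}\right) = - \frac{20192}{65073}$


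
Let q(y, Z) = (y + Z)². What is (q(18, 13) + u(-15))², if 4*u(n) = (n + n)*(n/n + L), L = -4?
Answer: 3869089/4 ≈ 9.6727e+5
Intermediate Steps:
u(n) = -3*n/2 (u(n) = ((n + n)*(n/n - 4))/4 = ((2*n)*(1 - 4))/4 = ((2*n)*(-3))/4 = (-6*n)/4 = -3*n/2)
q(y, Z) = (Z + y)²
(q(18, 13) + u(-15))² = ((13 + 18)² - 3/2*(-15))² = (31² + 45/2)² = (961 + 45/2)² = (1967/2)² = 3869089/4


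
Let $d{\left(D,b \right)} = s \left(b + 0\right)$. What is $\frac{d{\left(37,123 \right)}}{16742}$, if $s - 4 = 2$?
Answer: $\frac{369}{8371} \approx 0.044081$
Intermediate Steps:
$s = 6$ ($s = 4 + 2 = 6$)
$d{\left(D,b \right)} = 6 b$ ($d{\left(D,b \right)} = 6 \left(b + 0\right) = 6 b$)
$\frac{d{\left(37,123 \right)}}{16742} = \frac{6 \cdot 123}{16742} = 738 \cdot \frac{1}{16742} = \frac{369}{8371}$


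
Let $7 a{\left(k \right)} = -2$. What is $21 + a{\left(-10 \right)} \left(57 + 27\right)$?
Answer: $-3$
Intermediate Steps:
$a{\left(k \right)} = - \frac{2}{7}$ ($a{\left(k \right)} = \frac{1}{7} \left(-2\right) = - \frac{2}{7}$)
$21 + a{\left(-10 \right)} \left(57 + 27\right) = 21 - \frac{2 \left(57 + 27\right)}{7} = 21 - 24 = -3$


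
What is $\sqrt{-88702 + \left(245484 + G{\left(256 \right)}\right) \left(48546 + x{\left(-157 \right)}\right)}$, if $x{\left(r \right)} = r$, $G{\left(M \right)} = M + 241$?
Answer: $\sqrt{11902685907} \approx 1.091 \cdot 10^{5}$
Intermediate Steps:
$G{\left(M \right)} = 241 + M$
$\sqrt{-88702 + \left(245484 + G{\left(256 \right)}\right) \left(48546 + x{\left(-157 \right)}\right)} = \sqrt{-88702 + \left(245484 + \left(241 + 256\right)\right) \left(48546 - 157\right)} = \sqrt{-88702 + \left(245484 + 497\right) 48389} = \sqrt{-88702 + 245981 \cdot 48389} = \sqrt{-88702 + 11902774609} = \sqrt{11902685907}$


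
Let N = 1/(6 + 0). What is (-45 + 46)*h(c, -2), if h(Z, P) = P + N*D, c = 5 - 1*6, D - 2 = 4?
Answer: -1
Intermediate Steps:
D = 6 (D = 2 + 4 = 6)
c = -1 (c = 5 - 6 = -1)
N = 1/6 ≈ 0.16667
h(Z, P) = 1 + P (h(Z, P) = P + (1/6)*6 = P + 1 = 1 + P)
(-45 + 46)*h(c, -2) = (-45 + 46)*(1 - 2) = 1*(-1) = -1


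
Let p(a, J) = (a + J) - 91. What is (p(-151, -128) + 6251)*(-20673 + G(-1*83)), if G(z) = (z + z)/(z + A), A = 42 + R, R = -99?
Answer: -8509965787/70 ≈ -1.2157e+8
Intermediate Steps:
p(a, J) = -91 + J + a (p(a, J) = (J + a) - 91 = -91 + J + a)
A = -57 (A = 42 - 99 = -57)
G(z) = 2*z/(-57 + z) (G(z) = (z + z)/(z - 57) = (2*z)/(-57 + z) = 2*z/(-57 + z))
(p(-151, -128) + 6251)*(-20673 + G(-1*83)) = ((-91 - 128 - 151) + 6251)*(-20673 + 2*(-1*83)/(-57 - 1*83)) = (-370 + 6251)*(-20673 + 2*(-83)/(-57 - 83)) = 5881*(-20673 + 2*(-83)/(-140)) = 5881*(-20673 + 2*(-83)*(-1/140)) = 5881*(-20673 + 83/70) = 5881*(-1447027/70) = -8509965787/70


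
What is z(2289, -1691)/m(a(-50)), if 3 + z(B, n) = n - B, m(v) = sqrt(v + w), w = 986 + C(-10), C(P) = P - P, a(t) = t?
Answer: -3983*sqrt(26)/156 ≈ -130.19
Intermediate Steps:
C(P) = 0
w = 986 (w = 986 + 0 = 986)
m(v) = sqrt(986 + v) (m(v) = sqrt(v + 986) = sqrt(986 + v))
z(B, n) = -3 + n - B (z(B, n) = -3 + (n - B) = -3 + n - B)
z(2289, -1691)/m(a(-50)) = (-3 - 1691 - 1*2289)/(sqrt(986 - 50)) = (-3 - 1691 - 2289)/(sqrt(936)) = -3983*sqrt(26)/156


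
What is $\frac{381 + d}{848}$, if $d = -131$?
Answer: $\frac{125}{424} \approx 0.29481$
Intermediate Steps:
$\frac{381 + d}{848} = \frac{381 - 131}{848} = 250 \cdot \frac{1}{848} = \frac{125}{424}$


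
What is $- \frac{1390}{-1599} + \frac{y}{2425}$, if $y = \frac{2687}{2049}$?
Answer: $\frac{767884807}{882794575} \approx 0.86983$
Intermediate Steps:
$y = \frac{2687}{2049}$ ($y = 2687 \cdot \frac{1}{2049} = \frac{2687}{2049} \approx 1.3114$)
$- \frac{1390}{-1599} + \frac{y}{2425} = - \frac{1390}{-1599} + \frac{2687}{2049 \cdot 2425} = \left(-1390\right) \left(- \frac{1}{1599}\right) + \frac{2687}{2049} \cdot \frac{1}{2425} = \frac{1390}{1599} + \frac{2687}{4968825} = \frac{767884807}{882794575}$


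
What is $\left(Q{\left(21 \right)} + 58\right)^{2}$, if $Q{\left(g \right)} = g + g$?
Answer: $10000$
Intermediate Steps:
$Q{\left(g \right)} = 2 g$
$\left(Q{\left(21 \right)} + 58\right)^{2} = \left(2 \cdot 21 + 58\right)^{2} = \left(42 + 58\right)^{2} = 100^{2} = 10000$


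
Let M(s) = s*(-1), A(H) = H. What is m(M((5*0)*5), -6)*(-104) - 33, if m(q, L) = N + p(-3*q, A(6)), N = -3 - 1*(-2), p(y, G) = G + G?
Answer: -1177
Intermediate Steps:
p(y, G) = 2*G
N = -1 (N = -3 + 2 = -1)
M(s) = -s
m(q, L) = 11 (m(q, L) = -1 + 2*6 = -1 + 12 = 11)
m(M((5*0)*5), -6)*(-104) - 33 = 11*(-104) - 33 = -1144 - 33 = -1177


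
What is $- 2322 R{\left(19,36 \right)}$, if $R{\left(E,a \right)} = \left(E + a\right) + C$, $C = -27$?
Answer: $-65016$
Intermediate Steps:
$R{\left(E,a \right)} = -27 + E + a$ ($R{\left(E,a \right)} = \left(E + a\right) - 27 = -27 + E + a$)
$- 2322 R{\left(19,36 \right)} = - 2322 \left(-27 + 19 + 36\right) = \left(-2322\right) 28 = -65016$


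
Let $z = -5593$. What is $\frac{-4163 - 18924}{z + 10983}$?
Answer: $- \frac{23087}{5390} \approx -4.2833$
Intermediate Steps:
$\frac{-4163 - 18924}{z + 10983} = \frac{-4163 - 18924}{-5593 + 10983} = - \frac{23087}{5390}$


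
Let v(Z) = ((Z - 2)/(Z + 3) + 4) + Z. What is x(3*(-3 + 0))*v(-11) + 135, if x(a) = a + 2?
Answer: 1381/8 ≈ 172.63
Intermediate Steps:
v(Z) = 4 + Z + (-2 + Z)/(3 + Z) (v(Z) = ((-2 + Z)/(3 + Z) + 4) + Z = (4 + (-2 + Z)/(3 + Z)) + Z = 4 + Z + (-2 + Z)/(3 + Z))
x(a) = 2 + a
x(3*(-3 + 0))*v(-11) + 135 = (2 + 3*(-3 + 0))*((10 + (-11)**2 + 8*(-11))/(3 - 11)) + 135 = (2 + 3*(-3))*((10 + 121 - 88)/(-8)) + 135 = (2 - 9)*(-1/8*43) + 135 = -7*(-43/8) + 135 = 301/8 + 135 = 1381/8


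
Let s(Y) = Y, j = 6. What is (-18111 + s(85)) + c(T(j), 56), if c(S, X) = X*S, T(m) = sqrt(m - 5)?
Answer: -17970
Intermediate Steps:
T(m) = sqrt(-5 + m)
c(S, X) = S*X
(-18111 + s(85)) + c(T(j), 56) = (-18111 + 85) + sqrt(-5 + 6)*56 = -18026 + sqrt(1)*56 = -18026 + 1*56 = -18026 + 56 = -17970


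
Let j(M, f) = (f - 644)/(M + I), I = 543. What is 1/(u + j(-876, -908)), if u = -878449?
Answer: -333/292521965 ≈ -1.1384e-6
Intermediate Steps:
j(M, f) = (-644 + f)/(543 + M) (j(M, f) = (f - 644)/(M + 543) = (-644 + f)/(543 + M))
1/(u + j(-876, -908)) = 1/(-878449 + (-644 - 908)/(543 - 876)) = 1/(-878449 - 1552/(-333)) = 1/(-878449 - 1/333*(-1552)) = 1/(-878449 + 1552/333) = 1/(-292521965/333) = -333/292521965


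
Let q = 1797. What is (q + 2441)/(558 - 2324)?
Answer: -2119/883 ≈ -2.3998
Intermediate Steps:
(q + 2441)/(558 - 2324) = (1797 + 2441)/(558 - 2324) = 4238/(-1766) = 4238*(-1/1766) = -2119/883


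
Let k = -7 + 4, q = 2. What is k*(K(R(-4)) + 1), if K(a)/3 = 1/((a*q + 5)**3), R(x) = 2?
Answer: -244/81 ≈ -3.0123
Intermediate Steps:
k = -3
K(a) = 3/(5 + 2*a)**3 (K(a) = 3/((a*2 + 5)**3) = 3/((2*a + 5)**3) = 3/((5 + 2*a)**3) = 3/(5 + 2*a)**3)
k*(K(R(-4)) + 1) = -3*(3/(5 + 2*2)**3 + 1) = -3*(3/(5 + 4)**3 + 1) = -3*(3/9**3 + 1) = -3*(3*(1/729) + 1) = -3*(1/243 + 1) = -3*244/243 = -244/81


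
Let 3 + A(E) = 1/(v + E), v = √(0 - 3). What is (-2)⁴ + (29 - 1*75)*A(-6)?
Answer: 2094/13 + 46*I*√3/39 ≈ 161.08 + 2.0429*I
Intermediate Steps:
v = I*√3 (v = √(-3) = I*√3 ≈ 1.732*I)
A(E) = -3 + 1/(E + I*√3) (A(E) = -3 + 1/(I*√3 + E) = -3 + 1/(E + I*√3))
(-2)⁴ + (29 - 1*75)*A(-6) = (-2)⁴ + (29 - 1*75)*((1 - 3*(-6) - 3*I*√3)/(-6 + I*√3)) = 16 + (29 - 75)*((1 + 18 - 3*I*√3)/(-6 + I*√3)) = 16 - 46*(19 - 3*I*√3)/(-6 + I*√3)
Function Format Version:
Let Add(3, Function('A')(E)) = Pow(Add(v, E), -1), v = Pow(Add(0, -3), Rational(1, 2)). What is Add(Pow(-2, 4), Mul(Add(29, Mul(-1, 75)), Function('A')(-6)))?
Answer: Add(Rational(2094, 13), Mul(Rational(46, 39), I, Pow(3, Rational(1, 2)))) ≈ Add(161.08, Mul(2.0429, I))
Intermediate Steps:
v = Mul(I, Pow(3, Rational(1, 2))) (v = Pow(-3, Rational(1, 2)) = Mul(I, Pow(3, Rational(1, 2))) ≈ Mul(1.7320, I))
Function('A')(E) = Add(-3, Pow(Add(E, Mul(I, Pow(3, Rational(1, 2)))), -1)) (Function('A')(E) = Add(-3, Pow(Add(Mul(I, Pow(3, Rational(1, 2))), E), -1)) = Add(-3, Pow(Add(E, Mul(I, Pow(3, Rational(1, 2)))), -1)))
Add(Pow(-2, 4), Mul(Add(29, Mul(-1, 75)), Function('A')(-6))) = Add(Pow(-2, 4), Mul(Add(29, Mul(-1, 75)), Mul(Pow(Add(-6, Mul(I, Pow(3, Rational(1, 2)))), -1), Add(1, Mul(-3, -6), Mul(-3, I, Pow(3, Rational(1, 2))))))) = Add(16, Mul(Add(29, -75), Mul(Pow(Add(-6, Mul(I, Pow(3, Rational(1, 2)))), -1), Add(1, 18, Mul(-3, I, Pow(3, Rational(1, 2))))))) = Add(16, Mul(-46, Mul(Pow(Add(-6, Mul(I, Pow(3, Rational(1, 2)))), -1), Add(19, Mul(-3, I, Pow(3, Rational(1, 2))))))) = Add(16, Mul(-46, Pow(Add(-6, Mul(I, Pow(3, Rational(1, 2)))), -1), Add(19, Mul(-3, I, Pow(3, Rational(1, 2))))))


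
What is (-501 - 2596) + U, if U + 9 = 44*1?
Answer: -3062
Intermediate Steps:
U = 35 (U = -9 + 44*1 = -9 + 44 = 35)
(-501 - 2596) + U = (-501 - 2596) + 35 = -3097 + 35 = -3062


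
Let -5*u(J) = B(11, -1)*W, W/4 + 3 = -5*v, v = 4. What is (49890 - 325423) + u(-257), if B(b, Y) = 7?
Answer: -1377021/5 ≈ -2.7540e+5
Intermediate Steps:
W = -92 (W = -12 + 4*(-5*4) = -12 + 4*(-20) = -12 - 80 = -92)
u(J) = 644/5 (u(J) = -7*(-92)/5 = -1/5*(-644) = 644/5)
(49890 - 325423) + u(-257) = (49890 - 325423) + 644/5 = -275533 + 644/5 = -1377021/5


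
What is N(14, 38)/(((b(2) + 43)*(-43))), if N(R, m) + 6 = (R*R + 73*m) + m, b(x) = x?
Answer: -3002/1935 ≈ -1.5514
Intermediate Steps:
N(R, m) = -6 + R² + 74*m (N(R, m) = -6 + ((R*R + 73*m) + m) = -6 + ((R² + 73*m) + m) = -6 + (R² + 74*m) = -6 + R² + 74*m)
N(14, 38)/(((b(2) + 43)*(-43))) = (-6 + 14² + 74*38)/(((2 + 43)*(-43))) = (-6 + 196 + 2812)/((45*(-43))) = 3002/(-1935) = 3002*(-1/1935) = -3002/1935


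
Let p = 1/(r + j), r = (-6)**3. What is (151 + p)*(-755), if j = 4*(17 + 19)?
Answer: -8207605/72 ≈ -1.1399e+5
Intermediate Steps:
j = 144 (j = 4*36 = 144)
r = -216
p = -1/72 (p = 1/(-216 + 144) = 1/(-72) = -1/72 ≈ -0.013889)
(151 + p)*(-755) = (151 - 1/72)*(-755) = (10871/72)*(-755) = -8207605/72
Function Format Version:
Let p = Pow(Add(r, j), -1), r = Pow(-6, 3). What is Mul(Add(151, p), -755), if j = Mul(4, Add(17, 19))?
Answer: Rational(-8207605, 72) ≈ -1.1399e+5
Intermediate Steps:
j = 144 (j = Mul(4, 36) = 144)
r = -216
p = Rational(-1, 72) (p = Pow(Add(-216, 144), -1) = Pow(-72, -1) = Rational(-1, 72) ≈ -0.013889)
Mul(Add(151, p), -755) = Mul(Add(151, Rational(-1, 72)), -755) = Mul(Rational(10871, 72), -755) = Rational(-8207605, 72)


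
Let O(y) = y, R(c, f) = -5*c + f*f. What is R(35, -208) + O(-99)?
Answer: 42990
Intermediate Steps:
R(c, f) = f² - 5*c (R(c, f) = -5*c + f² = f² - 5*c)
R(35, -208) + O(-99) = ((-208)² - 5*35) - 99 = (43264 - 175) - 99 = 43089 - 99 = 42990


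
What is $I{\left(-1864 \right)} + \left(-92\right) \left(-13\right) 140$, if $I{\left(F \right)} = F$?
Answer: $165576$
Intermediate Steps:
$I{\left(-1864 \right)} + \left(-92\right) \left(-13\right) 140 = -1864 + \left(-92\right) \left(-13\right) 140 = -1864 + 1196 \cdot 140 = -1864 + 167440 = 165576$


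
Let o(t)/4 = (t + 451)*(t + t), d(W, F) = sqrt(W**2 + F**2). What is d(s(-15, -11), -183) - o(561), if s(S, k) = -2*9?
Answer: -4541856 + 51*sqrt(13) ≈ -4.5417e+6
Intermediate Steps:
s(S, k) = -18
d(W, F) = sqrt(F**2 + W**2)
o(t) = 8*t*(451 + t) (o(t) = 4*((t + 451)*(t + t)) = 4*((451 + t)*(2*t)) = 4*(2*t*(451 + t)) = 8*t*(451 + t))
d(s(-15, -11), -183) - o(561) = sqrt((-183)**2 + (-18)**2) - 8*561*(451 + 561) = sqrt(33489 + 324) - 8*561*1012 = sqrt(33813) - 1*4541856 = 51*sqrt(13) - 4541856 = -4541856 + 51*sqrt(13)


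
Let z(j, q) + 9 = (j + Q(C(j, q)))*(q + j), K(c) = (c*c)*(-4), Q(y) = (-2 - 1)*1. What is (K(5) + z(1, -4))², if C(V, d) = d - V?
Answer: 10609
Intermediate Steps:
Q(y) = -3 (Q(y) = -3*1 = -3)
K(c) = -4*c² (K(c) = c²*(-4) = -4*c²)
z(j, q) = -9 + (-3 + j)*(j + q) (z(j, q) = -9 + (j - 3)*(q + j) = -9 + (-3 + j)*(j + q))
(K(5) + z(1, -4))² = (-4*5² + (-9 + 1² - 3*1 - 3*(-4) + 1*(-4)))² = (-4*25 + (-9 + 1 - 3 + 12 - 4))² = (-100 - 3)² = (-103)² = 10609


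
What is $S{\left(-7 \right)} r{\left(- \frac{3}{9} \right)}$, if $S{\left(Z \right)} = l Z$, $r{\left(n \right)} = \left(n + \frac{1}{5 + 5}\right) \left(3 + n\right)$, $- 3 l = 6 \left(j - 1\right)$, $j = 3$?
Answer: $- \frac{784}{45} \approx -17.422$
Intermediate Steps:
$l = -4$ ($l = - \frac{6 \left(3 - 1\right)}{3} = - \frac{6 \cdot 2}{3} = \left(- \frac{1}{3}\right) 12 = -4$)
$r{\left(n \right)} = \left(3 + n\right) \left(\frac{1}{10} + n\right)$ ($r{\left(n \right)} = \left(n + \frac{1}{10}\right) \left(3 + n\right) = \left(\frac{1}{10} + n\right) \left(3 + n\right) = \left(3 + n\right) \left(\frac{1}{10} + n\right)$)
$S{\left(Z \right)} = - 4 Z$
$S{\left(-7 \right)} r{\left(- \frac{3}{9} \right)} = \left(-4\right) \left(-7\right) \left(\frac{3}{10} + \left(- \frac{3}{9}\right)^{2} + \frac{31 \left(- \frac{3}{9}\right)}{10}\right) = 28 \left(\frac{3}{10} + \left(\left(-3\right) \frac{1}{9}\right)^{2} + \frac{31 \left(\left(-3\right) \frac{1}{9}\right)}{10}\right) = 28 \left(\frac{3}{10} + \left(- \frac{1}{3}\right)^{2} + \frac{31}{10} \left(- \frac{1}{3}\right)\right) = 28 \left(\frac{3}{10} + \frac{1}{9} - \frac{31}{30}\right) = 28 \left(- \frac{28}{45}\right) = - \frac{784}{45}$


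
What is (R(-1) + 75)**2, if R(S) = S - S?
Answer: 5625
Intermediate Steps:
R(S) = 0
(R(-1) + 75)**2 = (0 + 75)**2 = 75**2 = 5625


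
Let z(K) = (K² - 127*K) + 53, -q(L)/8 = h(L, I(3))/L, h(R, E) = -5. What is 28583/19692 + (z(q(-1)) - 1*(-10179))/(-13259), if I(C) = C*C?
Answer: 45950893/261096228 ≈ 0.17599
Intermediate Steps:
I(C) = C²
q(L) = 40/L (q(L) = -(-40)/L = 40/L)
z(K) = 53 + K² - 127*K
28583/19692 + (z(q(-1)) - 1*(-10179))/(-13259) = 28583/19692 + ((53 + (40/(-1))² - 5080/(-1)) - 1*(-10179))/(-13259) = 28583*(1/19692) + ((53 + (40*(-1))² - 5080*(-1)) + 10179)*(-1/13259) = 28583/19692 + ((53 + (-40)² - 127*(-40)) + 10179)*(-1/13259) = 28583/19692 + ((53 + 1600 + 5080) + 10179)*(-1/13259) = 28583/19692 + (6733 + 10179)*(-1/13259) = 28583/19692 + 16912*(-1/13259) = 28583/19692 - 16912/13259 = 45950893/261096228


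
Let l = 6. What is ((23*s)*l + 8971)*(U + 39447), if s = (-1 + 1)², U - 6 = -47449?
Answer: -71732116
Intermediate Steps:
U = -47443 (U = 6 - 47449 = -47443)
s = 0 (s = 0² = 0)
((23*s)*l + 8971)*(U + 39447) = ((23*0)*6 + 8971)*(-47443 + 39447) = (0*6 + 8971)*(-7996) = (0 + 8971)*(-7996) = 8971*(-7996) = -71732116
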